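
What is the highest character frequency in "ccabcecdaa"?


Input: ccabcecdaa
Character counts:
  'a': 3
  'b': 1
  'c': 4
  'd': 1
  'e': 1
Maximum frequency: 4

4


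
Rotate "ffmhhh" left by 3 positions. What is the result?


Input: "ffmhhh", rotate left by 3
First 3 characters: "ffm"
Remaining characters: "hhh"
Concatenate remaining + first: "hhh" + "ffm" = "hhhffm"

hhhffm


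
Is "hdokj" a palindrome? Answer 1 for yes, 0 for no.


Input: hdokj
Reversed: jkodh
  Compare pos 0 ('h') with pos 4 ('j'): MISMATCH
  Compare pos 1 ('d') with pos 3 ('k'): MISMATCH
Result: not a palindrome

0


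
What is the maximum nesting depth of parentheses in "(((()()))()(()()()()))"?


Input: "(((()()))()(()()()()))"
Tracking depth:
  Position 0 '(': depth becomes 1
  Position 1 '(': depth becomes 2
  Position 2 '(': depth becomes 3
  Position 3 '(': depth becomes 4
  Position 4 ')': depth becomes 3
  Position 5 '(': depth becomes 4
  Position 6 ')': depth becomes 3
  Position 7 ')': depth becomes 2
  Position 8 ')': depth becomes 1
  Position 9 '(': depth becomes 2
  Position 10 ')': depth becomes 1
  Position 11 '(': depth becomes 2
  Position 12 '(': depth becomes 3
  Position 13 ')': depth becomes 2
  Position 14 '(': depth becomes 3
  Position 15 ')': depth becomes 2
  Position 16 '(': depth becomes 3
  Position 17 ')': depth becomes 2
  Position 18 '(': depth becomes 3
  Position 19 ')': depth becomes 2
  Position 20 ')': depth becomes 1
  Position 21 ')': depth becomes 0
Maximum depth reached: 4

4


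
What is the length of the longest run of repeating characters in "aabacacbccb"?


Input: "aabacacbccb"
Scanning for longest run:
  Position 1 ('a'): continues run of 'a', length=2
  Position 2 ('b'): new char, reset run to 1
  Position 3 ('a'): new char, reset run to 1
  Position 4 ('c'): new char, reset run to 1
  Position 5 ('a'): new char, reset run to 1
  Position 6 ('c'): new char, reset run to 1
  Position 7 ('b'): new char, reset run to 1
  Position 8 ('c'): new char, reset run to 1
  Position 9 ('c'): continues run of 'c', length=2
  Position 10 ('b'): new char, reset run to 1
Longest run: 'a' with length 2

2


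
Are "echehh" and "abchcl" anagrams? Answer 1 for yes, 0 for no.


Strings: "echehh", "abchcl"
Sorted first:  ceehhh
Sorted second: abcchl
Differ at position 0: 'c' vs 'a' => not anagrams

0


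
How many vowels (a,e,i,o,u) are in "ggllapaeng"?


Input: ggllapaeng
Checking each character:
  'g' at position 0: consonant
  'g' at position 1: consonant
  'l' at position 2: consonant
  'l' at position 3: consonant
  'a' at position 4: vowel (running total: 1)
  'p' at position 5: consonant
  'a' at position 6: vowel (running total: 2)
  'e' at position 7: vowel (running total: 3)
  'n' at position 8: consonant
  'g' at position 9: consonant
Total vowels: 3

3


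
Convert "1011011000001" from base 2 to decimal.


Input: "1011011000001" in base 2
Positional expansion:
  Digit '1' (value 1) x 2^12 = 4096
  Digit '0' (value 0) x 2^11 = 0
  Digit '1' (value 1) x 2^10 = 1024
  Digit '1' (value 1) x 2^9 = 512
  Digit '0' (value 0) x 2^8 = 0
  Digit '1' (value 1) x 2^7 = 128
  Digit '1' (value 1) x 2^6 = 64
  Digit '0' (value 0) x 2^5 = 0
  Digit '0' (value 0) x 2^4 = 0
  Digit '0' (value 0) x 2^3 = 0
  Digit '0' (value 0) x 2^2 = 0
  Digit '0' (value 0) x 2^1 = 0
  Digit '1' (value 1) x 2^0 = 1
Sum = 5825

5825


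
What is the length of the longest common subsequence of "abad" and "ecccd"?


LCS of "abad" and "ecccd"
DP table:
           e    c    c    c    d
      0    0    0    0    0    0
  a   0    0    0    0    0    0
  b   0    0    0    0    0    0
  a   0    0    0    0    0    0
  d   0    0    0    0    0    1
LCS length = dp[4][5] = 1

1


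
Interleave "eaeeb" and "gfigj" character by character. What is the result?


Interleaving "eaeeb" and "gfigj":
  Position 0: 'e' from first, 'g' from second => "eg"
  Position 1: 'a' from first, 'f' from second => "af"
  Position 2: 'e' from first, 'i' from second => "ei"
  Position 3: 'e' from first, 'g' from second => "eg"
  Position 4: 'b' from first, 'j' from second => "bj"
Result: egafeiegbj

egafeiegbj


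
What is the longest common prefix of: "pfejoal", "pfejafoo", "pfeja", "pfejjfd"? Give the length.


Words: pfejoal, pfejafoo, pfeja, pfejjfd
  Position 0: all 'p' => match
  Position 1: all 'f' => match
  Position 2: all 'e' => match
  Position 3: all 'j' => match
  Position 4: ('o', 'a', 'a', 'j') => mismatch, stop
LCP = "pfej" (length 4)

4


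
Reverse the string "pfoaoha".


Input: pfoaoha
Reading characters right to left:
  Position 6: 'a'
  Position 5: 'h'
  Position 4: 'o'
  Position 3: 'a'
  Position 2: 'o'
  Position 1: 'f'
  Position 0: 'p'
Reversed: ahoaofp

ahoaofp


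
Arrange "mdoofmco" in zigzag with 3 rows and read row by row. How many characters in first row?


Zigzag "mdoofmco" into 3 rows:
Placing characters:
  'm' => row 0
  'd' => row 1
  'o' => row 2
  'o' => row 1
  'f' => row 0
  'm' => row 1
  'c' => row 2
  'o' => row 1
Rows:
  Row 0: "mf"
  Row 1: "domo"
  Row 2: "oc"
First row length: 2

2


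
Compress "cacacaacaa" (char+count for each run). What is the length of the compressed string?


Input: cacacaacaa
Runs:
  'c' x 1 => "c1"
  'a' x 1 => "a1"
  'c' x 1 => "c1"
  'a' x 1 => "a1"
  'c' x 1 => "c1"
  'a' x 2 => "a2"
  'c' x 1 => "c1"
  'a' x 2 => "a2"
Compressed: "c1a1c1a1c1a2c1a2"
Compressed length: 16

16


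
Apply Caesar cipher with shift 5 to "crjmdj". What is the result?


Caesar cipher: shift "crjmdj" by 5
  'c' (pos 2) + 5 = pos 7 = 'h'
  'r' (pos 17) + 5 = pos 22 = 'w'
  'j' (pos 9) + 5 = pos 14 = 'o'
  'm' (pos 12) + 5 = pos 17 = 'r'
  'd' (pos 3) + 5 = pos 8 = 'i'
  'j' (pos 9) + 5 = pos 14 = 'o'
Result: hworio

hworio


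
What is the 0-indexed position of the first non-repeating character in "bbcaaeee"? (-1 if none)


Input: bbcaaeee
Character frequencies:
  'a': 2
  'b': 2
  'c': 1
  'e': 3
Scanning left to right for freq == 1:
  Position 0 ('b'): freq=2, skip
  Position 1 ('b'): freq=2, skip
  Position 2 ('c'): unique! => answer = 2

2


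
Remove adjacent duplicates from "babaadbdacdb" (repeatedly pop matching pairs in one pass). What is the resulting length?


Input: babaadbdacdb
Stack-based adjacent duplicate removal:
  Read 'b': push. Stack: b
  Read 'a': push. Stack: ba
  Read 'b': push. Stack: bab
  Read 'a': push. Stack: baba
  Read 'a': matches stack top 'a' => pop. Stack: bab
  Read 'd': push. Stack: babd
  Read 'b': push. Stack: babdb
  Read 'd': push. Stack: babdbd
  Read 'a': push. Stack: babdbda
  Read 'c': push. Stack: babdbdac
  Read 'd': push. Stack: babdbdacd
  Read 'b': push. Stack: babdbdacdb
Final stack: "babdbdacdb" (length 10)

10


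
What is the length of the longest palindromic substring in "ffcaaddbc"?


Input: "ffcaaddbc"
Checking substrings for palindromes:
  [0:2] "ff" (len 2) => palindrome
  [3:5] "aa" (len 2) => palindrome
  [5:7] "dd" (len 2) => palindrome
Longest palindromic substring: "ff" with length 2

2


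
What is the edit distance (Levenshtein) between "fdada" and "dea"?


Computing edit distance: "fdada" -> "dea"
DP table:
           d    e    a
      0    1    2    3
  f   1    1    2    3
  d   2    1    2    3
  a   3    2    2    2
  d   4    3    3    3
  a   5    4    4    3
Edit distance = dp[5][3] = 3

3


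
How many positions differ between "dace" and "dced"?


Comparing "dace" and "dced" position by position:
  Position 0: 'd' vs 'd' => same
  Position 1: 'a' vs 'c' => DIFFER
  Position 2: 'c' vs 'e' => DIFFER
  Position 3: 'e' vs 'd' => DIFFER
Positions that differ: 3

3


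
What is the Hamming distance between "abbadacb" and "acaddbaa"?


Comparing "abbadacb" and "acaddbaa" position by position:
  Position 0: 'a' vs 'a' => same
  Position 1: 'b' vs 'c' => differ
  Position 2: 'b' vs 'a' => differ
  Position 3: 'a' vs 'd' => differ
  Position 4: 'd' vs 'd' => same
  Position 5: 'a' vs 'b' => differ
  Position 6: 'c' vs 'a' => differ
  Position 7: 'b' vs 'a' => differ
Total differences (Hamming distance): 6

6


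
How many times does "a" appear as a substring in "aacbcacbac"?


Searching for "a" in "aacbcacbac"
Scanning each position:
  Position 0: "a" => MATCH
  Position 1: "a" => MATCH
  Position 2: "c" => no
  Position 3: "b" => no
  Position 4: "c" => no
  Position 5: "a" => MATCH
  Position 6: "c" => no
  Position 7: "b" => no
  Position 8: "a" => MATCH
  Position 9: "c" => no
Total occurrences: 4

4


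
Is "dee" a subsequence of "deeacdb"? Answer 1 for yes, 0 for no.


Check if "dee" is a subsequence of "deeacdb"
Greedy scan:
  Position 0 ('d'): matches sub[0] = 'd'
  Position 1 ('e'): matches sub[1] = 'e'
  Position 2 ('e'): matches sub[2] = 'e'
  Position 3 ('a'): no match needed
  Position 4 ('c'): no match needed
  Position 5 ('d'): no match needed
  Position 6 ('b'): no match needed
All 3 characters matched => is a subsequence

1


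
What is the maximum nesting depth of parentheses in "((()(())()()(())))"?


Input: "((()(())()()(())))"
Tracking depth:
  Position 0 '(': depth becomes 1
  Position 1 '(': depth becomes 2
  Position 2 '(': depth becomes 3
  Position 3 ')': depth becomes 2
  Position 4 '(': depth becomes 3
  Position 5 '(': depth becomes 4
  Position 6 ')': depth becomes 3
  Position 7 ')': depth becomes 2
  Position 8 '(': depth becomes 3
  Position 9 ')': depth becomes 2
  Position 10 '(': depth becomes 3
  Position 11 ')': depth becomes 2
  Position 12 '(': depth becomes 3
  Position 13 '(': depth becomes 4
  Position 14 ')': depth becomes 3
  Position 15 ')': depth becomes 2
  Position 16 ')': depth becomes 1
  Position 17 ')': depth becomes 0
Maximum depth reached: 4

4


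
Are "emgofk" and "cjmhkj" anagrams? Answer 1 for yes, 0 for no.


Strings: "emgofk", "cjmhkj"
Sorted first:  efgkmo
Sorted second: chjjkm
Differ at position 0: 'e' vs 'c' => not anagrams

0


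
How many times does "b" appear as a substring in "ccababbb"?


Searching for "b" in "ccababbb"
Scanning each position:
  Position 0: "c" => no
  Position 1: "c" => no
  Position 2: "a" => no
  Position 3: "b" => MATCH
  Position 4: "a" => no
  Position 5: "b" => MATCH
  Position 6: "b" => MATCH
  Position 7: "b" => MATCH
Total occurrences: 4

4


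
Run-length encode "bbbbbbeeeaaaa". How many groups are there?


Input: bbbbbbeeeaaaa
Scanning for consecutive runs:
  Group 1: 'b' x 6 (positions 0-5)
  Group 2: 'e' x 3 (positions 6-8)
  Group 3: 'a' x 4 (positions 9-12)
Total groups: 3

3


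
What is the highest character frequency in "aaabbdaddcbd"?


Input: aaabbdaddcbd
Character counts:
  'a': 4
  'b': 3
  'c': 1
  'd': 4
Maximum frequency: 4

4


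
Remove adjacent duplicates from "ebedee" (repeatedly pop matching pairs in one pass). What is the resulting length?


Input: ebedee
Stack-based adjacent duplicate removal:
  Read 'e': push. Stack: e
  Read 'b': push. Stack: eb
  Read 'e': push. Stack: ebe
  Read 'd': push. Stack: ebed
  Read 'e': push. Stack: ebede
  Read 'e': matches stack top 'e' => pop. Stack: ebed
Final stack: "ebed" (length 4)

4


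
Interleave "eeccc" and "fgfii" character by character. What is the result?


Interleaving "eeccc" and "fgfii":
  Position 0: 'e' from first, 'f' from second => "ef"
  Position 1: 'e' from first, 'g' from second => "eg"
  Position 2: 'c' from first, 'f' from second => "cf"
  Position 3: 'c' from first, 'i' from second => "ci"
  Position 4: 'c' from first, 'i' from second => "ci"
Result: efegcfcici

efegcfcici


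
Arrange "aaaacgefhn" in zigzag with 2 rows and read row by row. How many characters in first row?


Zigzag "aaaacgefhn" into 2 rows:
Placing characters:
  'a' => row 0
  'a' => row 1
  'a' => row 0
  'a' => row 1
  'c' => row 0
  'g' => row 1
  'e' => row 0
  'f' => row 1
  'h' => row 0
  'n' => row 1
Rows:
  Row 0: "aaceh"
  Row 1: "aagfn"
First row length: 5

5


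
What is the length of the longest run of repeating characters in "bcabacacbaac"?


Input: "bcabacacbaac"
Scanning for longest run:
  Position 1 ('c'): new char, reset run to 1
  Position 2 ('a'): new char, reset run to 1
  Position 3 ('b'): new char, reset run to 1
  Position 4 ('a'): new char, reset run to 1
  Position 5 ('c'): new char, reset run to 1
  Position 6 ('a'): new char, reset run to 1
  Position 7 ('c'): new char, reset run to 1
  Position 8 ('b'): new char, reset run to 1
  Position 9 ('a'): new char, reset run to 1
  Position 10 ('a'): continues run of 'a', length=2
  Position 11 ('c'): new char, reset run to 1
Longest run: 'a' with length 2

2


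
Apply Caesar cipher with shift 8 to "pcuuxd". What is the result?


Caesar cipher: shift "pcuuxd" by 8
  'p' (pos 15) + 8 = pos 23 = 'x'
  'c' (pos 2) + 8 = pos 10 = 'k'
  'u' (pos 20) + 8 = pos 2 = 'c'
  'u' (pos 20) + 8 = pos 2 = 'c'
  'x' (pos 23) + 8 = pos 5 = 'f'
  'd' (pos 3) + 8 = pos 11 = 'l'
Result: xkccfl

xkccfl


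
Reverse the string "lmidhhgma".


Input: lmidhhgma
Reading characters right to left:
  Position 8: 'a'
  Position 7: 'm'
  Position 6: 'g'
  Position 5: 'h'
  Position 4: 'h'
  Position 3: 'd'
  Position 2: 'i'
  Position 1: 'm'
  Position 0: 'l'
Reversed: amghhdiml

amghhdiml


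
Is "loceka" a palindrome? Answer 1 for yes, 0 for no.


Input: loceka
Reversed: akecol
  Compare pos 0 ('l') with pos 5 ('a'): MISMATCH
  Compare pos 1 ('o') with pos 4 ('k'): MISMATCH
  Compare pos 2 ('c') with pos 3 ('e'): MISMATCH
Result: not a palindrome

0


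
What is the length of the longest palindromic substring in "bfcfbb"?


Input: "bfcfbb"
Checking substrings for palindromes:
  [0:5] "bfcfb" (len 5) => palindrome
  [1:4] "fcf" (len 3) => palindrome
  [4:6] "bb" (len 2) => palindrome
Longest palindromic substring: "bfcfb" with length 5

5


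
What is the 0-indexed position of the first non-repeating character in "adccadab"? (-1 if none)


Input: adccadab
Character frequencies:
  'a': 3
  'b': 1
  'c': 2
  'd': 2
Scanning left to right for freq == 1:
  Position 0 ('a'): freq=3, skip
  Position 1 ('d'): freq=2, skip
  Position 2 ('c'): freq=2, skip
  Position 3 ('c'): freq=2, skip
  Position 4 ('a'): freq=3, skip
  Position 5 ('d'): freq=2, skip
  Position 6 ('a'): freq=3, skip
  Position 7 ('b'): unique! => answer = 7

7


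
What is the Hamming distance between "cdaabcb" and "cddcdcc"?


Comparing "cdaabcb" and "cddcdcc" position by position:
  Position 0: 'c' vs 'c' => same
  Position 1: 'd' vs 'd' => same
  Position 2: 'a' vs 'd' => differ
  Position 3: 'a' vs 'c' => differ
  Position 4: 'b' vs 'd' => differ
  Position 5: 'c' vs 'c' => same
  Position 6: 'b' vs 'c' => differ
Total differences (Hamming distance): 4

4


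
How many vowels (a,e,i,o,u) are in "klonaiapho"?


Input: klonaiapho
Checking each character:
  'k' at position 0: consonant
  'l' at position 1: consonant
  'o' at position 2: vowel (running total: 1)
  'n' at position 3: consonant
  'a' at position 4: vowel (running total: 2)
  'i' at position 5: vowel (running total: 3)
  'a' at position 6: vowel (running total: 4)
  'p' at position 7: consonant
  'h' at position 8: consonant
  'o' at position 9: vowel (running total: 5)
Total vowels: 5

5


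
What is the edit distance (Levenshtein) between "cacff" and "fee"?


Computing edit distance: "cacff" -> "fee"
DP table:
           f    e    e
      0    1    2    3
  c   1    1    2    3
  a   2    2    2    3
  c   3    3    3    3
  f   4    3    4    4
  f   5    4    4    5
Edit distance = dp[5][3] = 5

5


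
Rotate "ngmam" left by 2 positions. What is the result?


Input: "ngmam", rotate left by 2
First 2 characters: "ng"
Remaining characters: "mam"
Concatenate remaining + first: "mam" + "ng" = "mamng"

mamng


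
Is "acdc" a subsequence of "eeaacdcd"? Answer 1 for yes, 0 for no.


Check if "acdc" is a subsequence of "eeaacdcd"
Greedy scan:
  Position 0 ('e'): no match needed
  Position 1 ('e'): no match needed
  Position 2 ('a'): matches sub[0] = 'a'
  Position 3 ('a'): no match needed
  Position 4 ('c'): matches sub[1] = 'c'
  Position 5 ('d'): matches sub[2] = 'd'
  Position 6 ('c'): matches sub[3] = 'c'
  Position 7 ('d'): no match needed
All 4 characters matched => is a subsequence

1


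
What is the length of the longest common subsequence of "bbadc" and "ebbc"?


LCS of "bbadc" and "ebbc"
DP table:
           e    b    b    c
      0    0    0    0    0
  b   0    0    1    1    1
  b   0    0    1    2    2
  a   0    0    1    2    2
  d   0    0    1    2    2
  c   0    0    1    2    3
LCS length = dp[5][4] = 3

3


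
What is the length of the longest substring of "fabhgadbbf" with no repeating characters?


Input: "fabhgadbbf"
Sliding window (track last position of each char):
  Position 0 ('f'): window [0,0] length 1 -- new best
  Position 1 ('a'): window [0,1] length 2 -- new best
  Position 2 ('b'): window [0,2] length 3 -- new best
  Position 3 ('h'): window [0,3] length 4 -- new best
  Position 4 ('g'): window [0,4] length 5 -- new best
  Position 5 ('a'): repeat (last at 1), move window start to 2
  Position 5 ('a'): window [2,5] length 4
  Position 6 ('d'): window [2,6] length 5
  Position 7 ('b'): repeat (last at 2), move window start to 3
  Position 7 ('b'): window [3,7] length 5
  Position 8 ('b'): repeat (last at 7), move window start to 8
  Position 8 ('b'): window [8,8] length 1
  Position 9 ('f'): window [8,9] length 2
Longest substring with no repeats: "fabhg" with length 5

5


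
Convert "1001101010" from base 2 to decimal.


Input: "1001101010" in base 2
Positional expansion:
  Digit '1' (value 1) x 2^9 = 512
  Digit '0' (value 0) x 2^8 = 0
  Digit '0' (value 0) x 2^7 = 0
  Digit '1' (value 1) x 2^6 = 64
  Digit '1' (value 1) x 2^5 = 32
  Digit '0' (value 0) x 2^4 = 0
  Digit '1' (value 1) x 2^3 = 8
  Digit '0' (value 0) x 2^2 = 0
  Digit '1' (value 1) x 2^1 = 2
  Digit '0' (value 0) x 2^0 = 0
Sum = 618

618


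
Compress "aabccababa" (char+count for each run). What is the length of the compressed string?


Input: aabccababa
Runs:
  'a' x 2 => "a2"
  'b' x 1 => "b1"
  'c' x 2 => "c2"
  'a' x 1 => "a1"
  'b' x 1 => "b1"
  'a' x 1 => "a1"
  'b' x 1 => "b1"
  'a' x 1 => "a1"
Compressed: "a2b1c2a1b1a1b1a1"
Compressed length: 16

16


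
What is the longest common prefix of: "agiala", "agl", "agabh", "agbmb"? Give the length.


Words: agiala, agl, agabh, agbmb
  Position 0: all 'a' => match
  Position 1: all 'g' => match
  Position 2: ('i', 'l', 'a', 'b') => mismatch, stop
LCP = "ag" (length 2)

2


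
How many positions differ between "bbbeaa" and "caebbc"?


Comparing "bbbeaa" and "caebbc" position by position:
  Position 0: 'b' vs 'c' => DIFFER
  Position 1: 'b' vs 'a' => DIFFER
  Position 2: 'b' vs 'e' => DIFFER
  Position 3: 'e' vs 'b' => DIFFER
  Position 4: 'a' vs 'b' => DIFFER
  Position 5: 'a' vs 'c' => DIFFER
Positions that differ: 6

6


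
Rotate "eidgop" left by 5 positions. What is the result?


Input: "eidgop", rotate left by 5
First 5 characters: "eidgo"
Remaining characters: "p"
Concatenate remaining + first: "p" + "eidgo" = "peidgo"

peidgo


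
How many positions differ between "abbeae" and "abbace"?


Comparing "abbeae" and "abbace" position by position:
  Position 0: 'a' vs 'a' => same
  Position 1: 'b' vs 'b' => same
  Position 2: 'b' vs 'b' => same
  Position 3: 'e' vs 'a' => DIFFER
  Position 4: 'a' vs 'c' => DIFFER
  Position 5: 'e' vs 'e' => same
Positions that differ: 2

2


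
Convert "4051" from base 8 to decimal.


Input: "4051" in base 8
Positional expansion:
  Digit '4' (value 4) x 8^3 = 2048
  Digit '0' (value 0) x 8^2 = 0
  Digit '5' (value 5) x 8^1 = 40
  Digit '1' (value 1) x 8^0 = 1
Sum = 2089

2089


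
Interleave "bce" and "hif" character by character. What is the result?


Interleaving "bce" and "hif":
  Position 0: 'b' from first, 'h' from second => "bh"
  Position 1: 'c' from first, 'i' from second => "ci"
  Position 2: 'e' from first, 'f' from second => "ef"
Result: bhcief

bhcief


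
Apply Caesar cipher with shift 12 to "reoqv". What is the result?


Caesar cipher: shift "reoqv" by 12
  'r' (pos 17) + 12 = pos 3 = 'd'
  'e' (pos 4) + 12 = pos 16 = 'q'
  'o' (pos 14) + 12 = pos 0 = 'a'
  'q' (pos 16) + 12 = pos 2 = 'c'
  'v' (pos 21) + 12 = pos 7 = 'h'
Result: dqach

dqach


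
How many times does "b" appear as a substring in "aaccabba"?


Searching for "b" in "aaccabba"
Scanning each position:
  Position 0: "a" => no
  Position 1: "a" => no
  Position 2: "c" => no
  Position 3: "c" => no
  Position 4: "a" => no
  Position 5: "b" => MATCH
  Position 6: "b" => MATCH
  Position 7: "a" => no
Total occurrences: 2

2


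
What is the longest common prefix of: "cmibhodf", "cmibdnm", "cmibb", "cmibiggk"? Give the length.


Words: cmibhodf, cmibdnm, cmibb, cmibiggk
  Position 0: all 'c' => match
  Position 1: all 'm' => match
  Position 2: all 'i' => match
  Position 3: all 'b' => match
  Position 4: ('h', 'd', 'b', 'i') => mismatch, stop
LCP = "cmib" (length 4)

4


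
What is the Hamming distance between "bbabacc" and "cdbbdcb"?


Comparing "bbabacc" and "cdbbdcb" position by position:
  Position 0: 'b' vs 'c' => differ
  Position 1: 'b' vs 'd' => differ
  Position 2: 'a' vs 'b' => differ
  Position 3: 'b' vs 'b' => same
  Position 4: 'a' vs 'd' => differ
  Position 5: 'c' vs 'c' => same
  Position 6: 'c' vs 'b' => differ
Total differences (Hamming distance): 5

5


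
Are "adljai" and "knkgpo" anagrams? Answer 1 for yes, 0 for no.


Strings: "adljai", "knkgpo"
Sorted first:  aadijl
Sorted second: gkknop
Differ at position 0: 'a' vs 'g' => not anagrams

0


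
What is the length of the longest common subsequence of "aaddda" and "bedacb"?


LCS of "aaddda" and "bedacb"
DP table:
           b    e    d    a    c    b
      0    0    0    0    0    0    0
  a   0    0    0    0    1    1    1
  a   0    0    0    0    1    1    1
  d   0    0    0    1    1    1    1
  d   0    0    0    1    1    1    1
  d   0    0    0    1    1    1    1
  a   0    0    0    1    2    2    2
LCS length = dp[6][6] = 2

2


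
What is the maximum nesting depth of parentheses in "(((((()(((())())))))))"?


Input: "(((((()(((())())))))))"
Tracking depth:
  Position 0 '(': depth becomes 1
  Position 1 '(': depth becomes 2
  Position 2 '(': depth becomes 3
  Position 3 '(': depth becomes 4
  Position 4 '(': depth becomes 5
  Position 5 '(': depth becomes 6
  Position 6 ')': depth becomes 5
  Position 7 '(': depth becomes 6
  Position 8 '(': depth becomes 7
  Position 9 '(': depth becomes 8
  Position 10 '(': depth becomes 9
  Position 11 ')': depth becomes 8
  Position 12 ')': depth becomes 7
  Position 13 '(': depth becomes 8
  Position 14 ')': depth becomes 7
  Position 15 ')': depth becomes 6
  Position 16 ')': depth becomes 5
  Position 17 ')': depth becomes 4
  Position 18 ')': depth becomes 3
  Position 19 ')': depth becomes 2
  Position 20 ')': depth becomes 1
  Position 21 ')': depth becomes 0
Maximum depth reached: 9

9


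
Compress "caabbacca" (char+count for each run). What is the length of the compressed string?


Input: caabbacca
Runs:
  'c' x 1 => "c1"
  'a' x 2 => "a2"
  'b' x 2 => "b2"
  'a' x 1 => "a1"
  'c' x 2 => "c2"
  'a' x 1 => "a1"
Compressed: "c1a2b2a1c2a1"
Compressed length: 12

12


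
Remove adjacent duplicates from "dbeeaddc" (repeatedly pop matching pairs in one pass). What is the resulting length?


Input: dbeeaddc
Stack-based adjacent duplicate removal:
  Read 'd': push. Stack: d
  Read 'b': push. Stack: db
  Read 'e': push. Stack: dbe
  Read 'e': matches stack top 'e' => pop. Stack: db
  Read 'a': push. Stack: dba
  Read 'd': push. Stack: dbad
  Read 'd': matches stack top 'd' => pop. Stack: dba
  Read 'c': push. Stack: dbac
Final stack: "dbac" (length 4)

4


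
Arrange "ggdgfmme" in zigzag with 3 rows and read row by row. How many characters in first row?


Zigzag "ggdgfmme" into 3 rows:
Placing characters:
  'g' => row 0
  'g' => row 1
  'd' => row 2
  'g' => row 1
  'f' => row 0
  'm' => row 1
  'm' => row 2
  'e' => row 1
Rows:
  Row 0: "gf"
  Row 1: "ggme"
  Row 2: "dm"
First row length: 2

2


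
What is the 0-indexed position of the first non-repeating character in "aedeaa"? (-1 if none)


Input: aedeaa
Character frequencies:
  'a': 3
  'd': 1
  'e': 2
Scanning left to right for freq == 1:
  Position 0 ('a'): freq=3, skip
  Position 1 ('e'): freq=2, skip
  Position 2 ('d'): unique! => answer = 2

2


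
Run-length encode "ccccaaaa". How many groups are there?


Input: ccccaaaa
Scanning for consecutive runs:
  Group 1: 'c' x 4 (positions 0-3)
  Group 2: 'a' x 4 (positions 4-7)
Total groups: 2

2


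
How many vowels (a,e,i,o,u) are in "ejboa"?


Input: ejboa
Checking each character:
  'e' at position 0: vowel (running total: 1)
  'j' at position 1: consonant
  'b' at position 2: consonant
  'o' at position 3: vowel (running total: 2)
  'a' at position 4: vowel (running total: 3)
Total vowels: 3

3


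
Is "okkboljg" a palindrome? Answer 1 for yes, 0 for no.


Input: okkboljg
Reversed: gjlobkko
  Compare pos 0 ('o') with pos 7 ('g'): MISMATCH
  Compare pos 1 ('k') with pos 6 ('j'): MISMATCH
  Compare pos 2 ('k') with pos 5 ('l'): MISMATCH
  Compare pos 3 ('b') with pos 4 ('o'): MISMATCH
Result: not a palindrome

0


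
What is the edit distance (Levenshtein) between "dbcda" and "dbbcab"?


Computing edit distance: "dbcda" -> "dbbcab"
DP table:
           d    b    b    c    a    b
      0    1    2    3    4    5    6
  d   1    0    1    2    3    4    5
  b   2    1    0    1    2    3    4
  c   3    2    1    1    1    2    3
  d   4    3    2    2    2    2    3
  a   5    4    3    3    3    2    3
Edit distance = dp[5][6] = 3

3


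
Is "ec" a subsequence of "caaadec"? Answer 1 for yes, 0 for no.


Check if "ec" is a subsequence of "caaadec"
Greedy scan:
  Position 0 ('c'): no match needed
  Position 1 ('a'): no match needed
  Position 2 ('a'): no match needed
  Position 3 ('a'): no match needed
  Position 4 ('d'): no match needed
  Position 5 ('e'): matches sub[0] = 'e'
  Position 6 ('c'): matches sub[1] = 'c'
All 2 characters matched => is a subsequence

1


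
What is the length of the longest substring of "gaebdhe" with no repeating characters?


Input: "gaebdhe"
Sliding window (track last position of each char):
  Position 0 ('g'): window [0,0] length 1 -- new best
  Position 1 ('a'): window [0,1] length 2 -- new best
  Position 2 ('e'): window [0,2] length 3 -- new best
  Position 3 ('b'): window [0,3] length 4 -- new best
  Position 4 ('d'): window [0,4] length 5 -- new best
  Position 5 ('h'): window [0,5] length 6 -- new best
  Position 6 ('e'): repeat (last at 2), move window start to 3
  Position 6 ('e'): window [3,6] length 4
Longest substring with no repeats: "gaebdh" with length 6

6


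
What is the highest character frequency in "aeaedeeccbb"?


Input: aeaedeeccbb
Character counts:
  'a': 2
  'b': 2
  'c': 2
  'd': 1
  'e': 4
Maximum frequency: 4

4


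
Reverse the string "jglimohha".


Input: jglimohha
Reading characters right to left:
  Position 8: 'a'
  Position 7: 'h'
  Position 6: 'h'
  Position 5: 'o'
  Position 4: 'm'
  Position 3: 'i'
  Position 2: 'l'
  Position 1: 'g'
  Position 0: 'j'
Reversed: ahhomilgj

ahhomilgj


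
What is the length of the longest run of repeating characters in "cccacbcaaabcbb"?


Input: "cccacbcaaabcbb"
Scanning for longest run:
  Position 1 ('c'): continues run of 'c', length=2
  Position 2 ('c'): continues run of 'c', length=3
  Position 3 ('a'): new char, reset run to 1
  Position 4 ('c'): new char, reset run to 1
  Position 5 ('b'): new char, reset run to 1
  Position 6 ('c'): new char, reset run to 1
  Position 7 ('a'): new char, reset run to 1
  Position 8 ('a'): continues run of 'a', length=2
  Position 9 ('a'): continues run of 'a', length=3
  Position 10 ('b'): new char, reset run to 1
  Position 11 ('c'): new char, reset run to 1
  Position 12 ('b'): new char, reset run to 1
  Position 13 ('b'): continues run of 'b', length=2
Longest run: 'c' with length 3

3


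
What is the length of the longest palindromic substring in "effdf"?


Input: "effdf"
Checking substrings for palindromes:
  [2:5] "fdf" (len 3) => palindrome
  [1:3] "ff" (len 2) => palindrome
Longest palindromic substring: "fdf" with length 3

3


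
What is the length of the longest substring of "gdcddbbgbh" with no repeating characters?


Input: "gdcddbbgbh"
Sliding window (track last position of each char):
  Position 0 ('g'): window [0,0] length 1 -- new best
  Position 1 ('d'): window [0,1] length 2 -- new best
  Position 2 ('c'): window [0,2] length 3 -- new best
  Position 3 ('d'): repeat (last at 1), move window start to 2
  Position 3 ('d'): window [2,3] length 2
  Position 4 ('d'): repeat (last at 3), move window start to 4
  Position 4 ('d'): window [4,4] length 1
  Position 5 ('b'): window [4,5] length 2
  Position 6 ('b'): repeat (last at 5), move window start to 6
  Position 6 ('b'): window [6,6] length 1
  Position 7 ('g'): window [6,7] length 2
  Position 8 ('b'): repeat (last at 6), move window start to 7
  Position 8 ('b'): window [7,8] length 2
  Position 9 ('h'): window [7,9] length 3
Longest substring with no repeats: "gdc" with length 3

3


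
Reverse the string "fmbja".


Input: fmbja
Reading characters right to left:
  Position 4: 'a'
  Position 3: 'j'
  Position 2: 'b'
  Position 1: 'm'
  Position 0: 'f'
Reversed: ajbmf

ajbmf


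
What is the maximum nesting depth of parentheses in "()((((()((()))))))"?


Input: "()((((()((()))))))"
Tracking depth:
  Position 0 '(': depth becomes 1
  Position 1 ')': depth becomes 0
  Position 2 '(': depth becomes 1
  Position 3 '(': depth becomes 2
  Position 4 '(': depth becomes 3
  Position 5 '(': depth becomes 4
  Position 6 '(': depth becomes 5
  Position 7 ')': depth becomes 4
  Position 8 '(': depth becomes 5
  Position 9 '(': depth becomes 6
  Position 10 '(': depth becomes 7
  Position 11 ')': depth becomes 6
  Position 12 ')': depth becomes 5
  Position 13 ')': depth becomes 4
  Position 14 ')': depth becomes 3
  Position 15 ')': depth becomes 2
  Position 16 ')': depth becomes 1
  Position 17 ')': depth becomes 0
Maximum depth reached: 7

7


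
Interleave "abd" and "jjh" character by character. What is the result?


Interleaving "abd" and "jjh":
  Position 0: 'a' from first, 'j' from second => "aj"
  Position 1: 'b' from first, 'j' from second => "bj"
  Position 2: 'd' from first, 'h' from second => "dh"
Result: ajbjdh

ajbjdh


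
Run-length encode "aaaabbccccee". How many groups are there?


Input: aaaabbccccee
Scanning for consecutive runs:
  Group 1: 'a' x 4 (positions 0-3)
  Group 2: 'b' x 2 (positions 4-5)
  Group 3: 'c' x 4 (positions 6-9)
  Group 4: 'e' x 2 (positions 10-11)
Total groups: 4

4


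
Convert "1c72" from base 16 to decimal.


Input: "1c72" in base 16
Positional expansion:
  Digit '1' (value 1) x 16^3 = 4096
  Digit 'c' (value 12) x 16^2 = 3072
  Digit '7' (value 7) x 16^1 = 112
  Digit '2' (value 2) x 16^0 = 2
Sum = 7282

7282


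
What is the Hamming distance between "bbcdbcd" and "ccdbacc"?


Comparing "bbcdbcd" and "ccdbacc" position by position:
  Position 0: 'b' vs 'c' => differ
  Position 1: 'b' vs 'c' => differ
  Position 2: 'c' vs 'd' => differ
  Position 3: 'd' vs 'b' => differ
  Position 4: 'b' vs 'a' => differ
  Position 5: 'c' vs 'c' => same
  Position 6: 'd' vs 'c' => differ
Total differences (Hamming distance): 6

6


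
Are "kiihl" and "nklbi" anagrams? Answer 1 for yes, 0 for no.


Strings: "kiihl", "nklbi"
Sorted first:  hiikl
Sorted second: bikln
Differ at position 0: 'h' vs 'b' => not anagrams

0


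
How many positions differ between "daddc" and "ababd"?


Comparing "daddc" and "ababd" position by position:
  Position 0: 'd' vs 'a' => DIFFER
  Position 1: 'a' vs 'b' => DIFFER
  Position 2: 'd' vs 'a' => DIFFER
  Position 3: 'd' vs 'b' => DIFFER
  Position 4: 'c' vs 'd' => DIFFER
Positions that differ: 5

5


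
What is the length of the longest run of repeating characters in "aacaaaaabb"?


Input: "aacaaaaabb"
Scanning for longest run:
  Position 1 ('a'): continues run of 'a', length=2
  Position 2 ('c'): new char, reset run to 1
  Position 3 ('a'): new char, reset run to 1
  Position 4 ('a'): continues run of 'a', length=2
  Position 5 ('a'): continues run of 'a', length=3
  Position 6 ('a'): continues run of 'a', length=4
  Position 7 ('a'): continues run of 'a', length=5
  Position 8 ('b'): new char, reset run to 1
  Position 9 ('b'): continues run of 'b', length=2
Longest run: 'a' with length 5

5


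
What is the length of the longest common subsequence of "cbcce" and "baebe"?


LCS of "cbcce" and "baebe"
DP table:
           b    a    e    b    e
      0    0    0    0    0    0
  c   0    0    0    0    0    0
  b   0    1    1    1    1    1
  c   0    1    1    1    1    1
  c   0    1    1    1    1    1
  e   0    1    1    2    2    2
LCS length = dp[5][5] = 2

2


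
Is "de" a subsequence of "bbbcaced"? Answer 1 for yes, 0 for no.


Check if "de" is a subsequence of "bbbcaced"
Greedy scan:
  Position 0 ('b'): no match needed
  Position 1 ('b'): no match needed
  Position 2 ('b'): no match needed
  Position 3 ('c'): no match needed
  Position 4 ('a'): no match needed
  Position 5 ('c'): no match needed
  Position 6 ('e'): no match needed
  Position 7 ('d'): matches sub[0] = 'd'
Only matched 1/2 characters => not a subsequence

0


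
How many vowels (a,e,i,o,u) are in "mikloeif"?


Input: mikloeif
Checking each character:
  'm' at position 0: consonant
  'i' at position 1: vowel (running total: 1)
  'k' at position 2: consonant
  'l' at position 3: consonant
  'o' at position 4: vowel (running total: 2)
  'e' at position 5: vowel (running total: 3)
  'i' at position 6: vowel (running total: 4)
  'f' at position 7: consonant
Total vowels: 4

4


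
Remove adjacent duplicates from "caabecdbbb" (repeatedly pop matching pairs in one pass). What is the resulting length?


Input: caabecdbbb
Stack-based adjacent duplicate removal:
  Read 'c': push. Stack: c
  Read 'a': push. Stack: ca
  Read 'a': matches stack top 'a' => pop. Stack: c
  Read 'b': push. Stack: cb
  Read 'e': push. Stack: cbe
  Read 'c': push. Stack: cbec
  Read 'd': push. Stack: cbecd
  Read 'b': push. Stack: cbecdb
  Read 'b': matches stack top 'b' => pop. Stack: cbecd
  Read 'b': push. Stack: cbecdb
Final stack: "cbecdb" (length 6)

6


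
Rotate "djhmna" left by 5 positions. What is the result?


Input: "djhmna", rotate left by 5
First 5 characters: "djhmn"
Remaining characters: "a"
Concatenate remaining + first: "a" + "djhmn" = "adjhmn"

adjhmn


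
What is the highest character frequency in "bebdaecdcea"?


Input: bebdaecdcea
Character counts:
  'a': 2
  'b': 2
  'c': 2
  'd': 2
  'e': 3
Maximum frequency: 3

3


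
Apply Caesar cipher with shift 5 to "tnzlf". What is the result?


Caesar cipher: shift "tnzlf" by 5
  't' (pos 19) + 5 = pos 24 = 'y'
  'n' (pos 13) + 5 = pos 18 = 's'
  'z' (pos 25) + 5 = pos 4 = 'e'
  'l' (pos 11) + 5 = pos 16 = 'q'
  'f' (pos 5) + 5 = pos 10 = 'k'
Result: yseqk

yseqk


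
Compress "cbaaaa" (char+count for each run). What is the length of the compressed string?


Input: cbaaaa
Runs:
  'c' x 1 => "c1"
  'b' x 1 => "b1"
  'a' x 4 => "a4"
Compressed: "c1b1a4"
Compressed length: 6

6


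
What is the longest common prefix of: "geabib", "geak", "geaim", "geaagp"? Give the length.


Words: geabib, geak, geaim, geaagp
  Position 0: all 'g' => match
  Position 1: all 'e' => match
  Position 2: all 'a' => match
  Position 3: ('b', 'k', 'i', 'a') => mismatch, stop
LCP = "gea" (length 3)

3


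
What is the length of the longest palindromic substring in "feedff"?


Input: "feedff"
Checking substrings for palindromes:
  [1:3] "ee" (len 2) => palindrome
  [4:6] "ff" (len 2) => palindrome
Longest palindromic substring: "ee" with length 2

2


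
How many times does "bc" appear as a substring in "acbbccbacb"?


Searching for "bc" in "acbbccbacb"
Scanning each position:
  Position 0: "ac" => no
  Position 1: "cb" => no
  Position 2: "bb" => no
  Position 3: "bc" => MATCH
  Position 4: "cc" => no
  Position 5: "cb" => no
  Position 6: "ba" => no
  Position 7: "ac" => no
  Position 8: "cb" => no
Total occurrences: 1

1


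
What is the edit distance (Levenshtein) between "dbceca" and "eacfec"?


Computing edit distance: "dbceca" -> "eacfec"
DP table:
           e    a    c    f    e    c
      0    1    2    3    4    5    6
  d   1    1    2    3    4    5    6
  b   2    2    2    3    4    5    6
  c   3    3    3    2    3    4    5
  e   4    3    4    3    3    3    4
  c   5    4    4    4    4    4    3
  a   6    5    4    5    5    5    4
Edit distance = dp[6][6] = 4

4


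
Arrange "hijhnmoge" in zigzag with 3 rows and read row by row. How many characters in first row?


Zigzag "hijhnmoge" into 3 rows:
Placing characters:
  'h' => row 0
  'i' => row 1
  'j' => row 2
  'h' => row 1
  'n' => row 0
  'm' => row 1
  'o' => row 2
  'g' => row 1
  'e' => row 0
Rows:
  Row 0: "hne"
  Row 1: "ihmg"
  Row 2: "jo"
First row length: 3

3


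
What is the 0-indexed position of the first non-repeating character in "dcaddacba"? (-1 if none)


Input: dcaddacba
Character frequencies:
  'a': 3
  'b': 1
  'c': 2
  'd': 3
Scanning left to right for freq == 1:
  Position 0 ('d'): freq=3, skip
  Position 1 ('c'): freq=2, skip
  Position 2 ('a'): freq=3, skip
  Position 3 ('d'): freq=3, skip
  Position 4 ('d'): freq=3, skip
  Position 5 ('a'): freq=3, skip
  Position 6 ('c'): freq=2, skip
  Position 7 ('b'): unique! => answer = 7

7


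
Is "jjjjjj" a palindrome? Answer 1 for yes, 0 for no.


Input: jjjjjj
Reversed: jjjjjj
  Compare pos 0 ('j') with pos 5 ('j'): match
  Compare pos 1 ('j') with pos 4 ('j'): match
  Compare pos 2 ('j') with pos 3 ('j'): match
Result: palindrome

1


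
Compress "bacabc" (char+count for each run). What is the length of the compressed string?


Input: bacabc
Runs:
  'b' x 1 => "b1"
  'a' x 1 => "a1"
  'c' x 1 => "c1"
  'a' x 1 => "a1"
  'b' x 1 => "b1"
  'c' x 1 => "c1"
Compressed: "b1a1c1a1b1c1"
Compressed length: 12

12


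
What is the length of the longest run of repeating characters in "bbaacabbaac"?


Input: "bbaacabbaac"
Scanning for longest run:
  Position 1 ('b'): continues run of 'b', length=2
  Position 2 ('a'): new char, reset run to 1
  Position 3 ('a'): continues run of 'a', length=2
  Position 4 ('c'): new char, reset run to 1
  Position 5 ('a'): new char, reset run to 1
  Position 6 ('b'): new char, reset run to 1
  Position 7 ('b'): continues run of 'b', length=2
  Position 8 ('a'): new char, reset run to 1
  Position 9 ('a'): continues run of 'a', length=2
  Position 10 ('c'): new char, reset run to 1
Longest run: 'b' with length 2

2


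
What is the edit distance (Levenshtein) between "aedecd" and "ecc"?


Computing edit distance: "aedecd" -> "ecc"
DP table:
           e    c    c
      0    1    2    3
  a   1    1    2    3
  e   2    1    2    3
  d   3    2    2    3
  e   4    3    3    3
  c   5    4    3    3
  d   6    5    4    4
Edit distance = dp[6][3] = 4

4


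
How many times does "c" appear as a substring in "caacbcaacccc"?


Searching for "c" in "caacbcaacccc"
Scanning each position:
  Position 0: "c" => MATCH
  Position 1: "a" => no
  Position 2: "a" => no
  Position 3: "c" => MATCH
  Position 4: "b" => no
  Position 5: "c" => MATCH
  Position 6: "a" => no
  Position 7: "a" => no
  Position 8: "c" => MATCH
  Position 9: "c" => MATCH
  Position 10: "c" => MATCH
  Position 11: "c" => MATCH
Total occurrences: 7

7


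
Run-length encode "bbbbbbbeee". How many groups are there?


Input: bbbbbbbeee
Scanning for consecutive runs:
  Group 1: 'b' x 7 (positions 0-6)
  Group 2: 'e' x 3 (positions 7-9)
Total groups: 2

2


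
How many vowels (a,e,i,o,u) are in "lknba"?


Input: lknba
Checking each character:
  'l' at position 0: consonant
  'k' at position 1: consonant
  'n' at position 2: consonant
  'b' at position 3: consonant
  'a' at position 4: vowel (running total: 1)
Total vowels: 1

1
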